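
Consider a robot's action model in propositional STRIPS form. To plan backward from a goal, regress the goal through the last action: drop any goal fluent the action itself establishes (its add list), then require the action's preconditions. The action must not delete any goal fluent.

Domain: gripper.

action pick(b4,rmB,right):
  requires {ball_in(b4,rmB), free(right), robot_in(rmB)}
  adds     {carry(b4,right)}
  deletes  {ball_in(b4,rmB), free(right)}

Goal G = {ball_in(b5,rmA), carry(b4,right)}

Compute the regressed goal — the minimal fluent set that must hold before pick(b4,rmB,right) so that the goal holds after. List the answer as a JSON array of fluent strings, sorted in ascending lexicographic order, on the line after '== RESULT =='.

Compute (G \ add) ∪ pre:
  G ∩ del = {}  (empty — regression defined)
  G \ add = {ball_in(b5,rmA), carry(b4,right)} \ {carry(b4,right)} = {ball_in(b5,rmA)}
  ∪ pre   = {ball_in(b5,rmA)} ∪ {ball_in(b4,rmB), free(right), robot_in(rmB)}
          = {ball_in(b4,rmB), ball_in(b5,rmA), free(right), robot_in(rmB)}

== RESULT ==
["ball_in(b4,rmB)", "ball_in(b5,rmA)", "free(right)", "robot_in(rmB)"]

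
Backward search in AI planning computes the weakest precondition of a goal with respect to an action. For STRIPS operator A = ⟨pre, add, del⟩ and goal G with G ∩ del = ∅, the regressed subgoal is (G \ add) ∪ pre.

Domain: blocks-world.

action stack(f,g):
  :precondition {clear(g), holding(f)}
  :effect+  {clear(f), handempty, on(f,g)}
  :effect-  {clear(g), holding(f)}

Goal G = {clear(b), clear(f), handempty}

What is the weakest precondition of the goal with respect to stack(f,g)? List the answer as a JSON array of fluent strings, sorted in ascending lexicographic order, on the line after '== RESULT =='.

Regress:
  G ∩ del = {}  (empty — regression defined)
  G \ add = {clear(b), clear(f), handempty} \ {clear(f), handempty, on(f,g)} = {clear(b)}
  ∪ pre   = {clear(b)} ∪ {clear(g), holding(f)}
          = {clear(b), clear(g), holding(f)}

== RESULT ==
["clear(b)", "clear(g)", "holding(f)"]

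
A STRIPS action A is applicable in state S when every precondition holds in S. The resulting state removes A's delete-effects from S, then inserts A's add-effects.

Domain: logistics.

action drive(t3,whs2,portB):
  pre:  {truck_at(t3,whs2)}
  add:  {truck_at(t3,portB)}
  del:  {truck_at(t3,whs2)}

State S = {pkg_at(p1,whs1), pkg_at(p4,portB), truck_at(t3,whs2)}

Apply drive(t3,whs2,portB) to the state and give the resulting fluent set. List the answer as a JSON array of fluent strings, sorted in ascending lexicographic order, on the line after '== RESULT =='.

Compute (S \ del) ∪ add:
  pre ⊆ S: {truck_at(t3,whs2)} ⊆ S  — applicable
  S \ del = {pkg_at(p1,whs1), pkg_at(p4,portB)}
  ∪ add   = {pkg_at(p1,whs1), pkg_at(p4,portB), truck_at(t3,portB)}

== RESULT ==
["pkg_at(p1,whs1)", "pkg_at(p4,portB)", "truck_at(t3,portB)"]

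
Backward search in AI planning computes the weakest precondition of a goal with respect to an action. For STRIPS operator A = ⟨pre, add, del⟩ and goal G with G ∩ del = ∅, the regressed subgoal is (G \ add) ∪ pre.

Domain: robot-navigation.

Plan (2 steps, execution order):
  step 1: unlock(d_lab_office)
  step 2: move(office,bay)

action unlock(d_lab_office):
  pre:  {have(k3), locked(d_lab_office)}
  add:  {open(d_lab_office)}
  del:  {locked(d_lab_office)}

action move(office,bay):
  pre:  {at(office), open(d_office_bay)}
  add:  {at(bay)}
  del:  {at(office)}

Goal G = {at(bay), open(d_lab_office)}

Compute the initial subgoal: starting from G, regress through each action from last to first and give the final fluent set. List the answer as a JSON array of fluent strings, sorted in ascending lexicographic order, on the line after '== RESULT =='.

Work backward from the goal:
  through step 2 (move(office,bay)): drop {at(bay)}, keep {open(d_lab_office)}, require {at(office), open(d_office_bay)}
    → {at(office), open(d_lab_office), open(d_office_bay)}
  through step 1 (unlock(d_lab_office)): drop {open(d_lab_office)}, keep {at(office), open(d_office_bay)}, require {have(k3), locked(d_lab_office)}
    → {at(office), have(k3), locked(d_lab_office), open(d_office_bay)}

== RESULT ==
["at(office)", "have(k3)", "locked(d_lab_office)", "open(d_office_bay)"]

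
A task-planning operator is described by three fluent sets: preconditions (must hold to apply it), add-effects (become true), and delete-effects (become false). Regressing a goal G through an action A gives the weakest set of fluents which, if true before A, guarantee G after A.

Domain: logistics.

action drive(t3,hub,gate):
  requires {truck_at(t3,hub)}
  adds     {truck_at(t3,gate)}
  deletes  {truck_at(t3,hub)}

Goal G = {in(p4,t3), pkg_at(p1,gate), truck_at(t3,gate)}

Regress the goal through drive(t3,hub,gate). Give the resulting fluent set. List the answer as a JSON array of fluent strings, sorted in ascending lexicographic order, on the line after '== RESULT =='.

Regress:
  G ∩ del = {}  (empty — regression defined)
  G \ add = {in(p4,t3), pkg_at(p1,gate), truck_at(t3,gate)} \ {truck_at(t3,gate)} = {in(p4,t3), pkg_at(p1,gate)}
  ∪ pre   = {in(p4,t3), pkg_at(p1,gate)} ∪ {truck_at(t3,hub)}
          = {in(p4,t3), pkg_at(p1,gate), truck_at(t3,hub)}

== RESULT ==
["in(p4,t3)", "pkg_at(p1,gate)", "truck_at(t3,hub)"]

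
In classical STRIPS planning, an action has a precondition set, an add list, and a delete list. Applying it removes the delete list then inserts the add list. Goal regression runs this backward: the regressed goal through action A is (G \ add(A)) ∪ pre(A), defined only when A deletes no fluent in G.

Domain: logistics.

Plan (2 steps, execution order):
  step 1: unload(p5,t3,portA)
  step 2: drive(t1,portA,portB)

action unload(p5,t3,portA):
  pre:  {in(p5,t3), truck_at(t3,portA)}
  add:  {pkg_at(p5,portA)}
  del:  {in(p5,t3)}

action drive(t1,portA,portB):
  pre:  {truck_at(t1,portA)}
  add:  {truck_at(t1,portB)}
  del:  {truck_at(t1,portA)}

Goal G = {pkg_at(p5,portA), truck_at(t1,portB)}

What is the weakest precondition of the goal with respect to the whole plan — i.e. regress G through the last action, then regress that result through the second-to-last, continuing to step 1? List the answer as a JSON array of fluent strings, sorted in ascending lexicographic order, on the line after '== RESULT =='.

Regress step by step:
  through step 2 (drive(t1,portA,portB)): drop {truck_at(t1,portB)}, keep {pkg_at(p5,portA)}, require {truck_at(t1,portA)}
    → {pkg_at(p5,portA), truck_at(t1,portA)}
  through step 1 (unload(p5,t3,portA)): drop {pkg_at(p5,portA)}, keep {truck_at(t1,portA)}, require {in(p5,t3), truck_at(t3,portA)}
    → {in(p5,t3), truck_at(t1,portA), truck_at(t3,portA)}

== RESULT ==
["in(p5,t3)", "truck_at(t1,portA)", "truck_at(t3,portA)"]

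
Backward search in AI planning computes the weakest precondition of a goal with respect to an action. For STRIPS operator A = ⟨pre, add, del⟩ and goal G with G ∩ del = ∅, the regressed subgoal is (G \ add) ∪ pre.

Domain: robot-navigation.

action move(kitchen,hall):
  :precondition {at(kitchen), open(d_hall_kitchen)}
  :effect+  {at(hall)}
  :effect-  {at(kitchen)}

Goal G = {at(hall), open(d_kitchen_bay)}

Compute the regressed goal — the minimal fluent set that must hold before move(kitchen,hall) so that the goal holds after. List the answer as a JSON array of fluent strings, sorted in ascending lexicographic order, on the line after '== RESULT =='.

Regress:
  G ∩ del = {}  (empty — regression defined)
  G \ add = {at(hall), open(d_kitchen_bay)} \ {at(hall)} = {open(d_kitchen_bay)}
  ∪ pre   = {open(d_kitchen_bay)} ∪ {at(kitchen), open(d_hall_kitchen)}
          = {at(kitchen), open(d_hall_kitchen), open(d_kitchen_bay)}

== RESULT ==
["at(kitchen)", "open(d_hall_kitchen)", "open(d_kitchen_bay)"]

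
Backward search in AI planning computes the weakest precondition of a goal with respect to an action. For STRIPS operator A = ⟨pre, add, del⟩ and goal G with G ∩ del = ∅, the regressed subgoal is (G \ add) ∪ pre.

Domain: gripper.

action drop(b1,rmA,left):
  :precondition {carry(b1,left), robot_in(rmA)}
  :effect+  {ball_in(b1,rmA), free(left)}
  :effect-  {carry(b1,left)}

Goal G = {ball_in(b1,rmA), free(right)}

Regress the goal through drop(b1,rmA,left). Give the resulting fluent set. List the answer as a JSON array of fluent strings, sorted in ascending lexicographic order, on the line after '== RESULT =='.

Compute (G \ add) ∪ pre:
  G ∩ del = {}  (empty — regression defined)
  G \ add = {ball_in(b1,rmA), free(right)} \ {ball_in(b1,rmA), free(left)} = {free(right)}
  ∪ pre   = {free(right)} ∪ {carry(b1,left), robot_in(rmA)}
          = {carry(b1,left), free(right), robot_in(rmA)}

== RESULT ==
["carry(b1,left)", "free(right)", "robot_in(rmA)"]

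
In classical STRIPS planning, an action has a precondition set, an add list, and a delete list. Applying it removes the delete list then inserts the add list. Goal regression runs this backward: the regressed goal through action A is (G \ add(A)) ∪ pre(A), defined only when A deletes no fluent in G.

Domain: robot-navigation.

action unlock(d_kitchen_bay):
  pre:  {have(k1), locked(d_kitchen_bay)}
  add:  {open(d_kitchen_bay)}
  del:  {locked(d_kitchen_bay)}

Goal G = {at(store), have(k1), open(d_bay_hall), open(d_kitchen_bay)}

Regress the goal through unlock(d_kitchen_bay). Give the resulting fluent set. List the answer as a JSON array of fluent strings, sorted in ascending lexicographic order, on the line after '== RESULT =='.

Compute (G \ add) ∪ pre:
  G ∩ del = {}  (empty — regression defined)
  G \ add = {at(store), have(k1), open(d_bay_hall), open(d_kitchen_bay)} \ {open(d_kitchen_bay)} = {at(store), have(k1), open(d_bay_hall)}
  ∪ pre   = {at(store), have(k1), open(d_bay_hall)} ∪ {have(k1), locked(d_kitchen_bay)}
          = {at(store), have(k1), locked(d_kitchen_bay), open(d_bay_hall)}

== RESULT ==
["at(store)", "have(k1)", "locked(d_kitchen_bay)", "open(d_bay_hall)"]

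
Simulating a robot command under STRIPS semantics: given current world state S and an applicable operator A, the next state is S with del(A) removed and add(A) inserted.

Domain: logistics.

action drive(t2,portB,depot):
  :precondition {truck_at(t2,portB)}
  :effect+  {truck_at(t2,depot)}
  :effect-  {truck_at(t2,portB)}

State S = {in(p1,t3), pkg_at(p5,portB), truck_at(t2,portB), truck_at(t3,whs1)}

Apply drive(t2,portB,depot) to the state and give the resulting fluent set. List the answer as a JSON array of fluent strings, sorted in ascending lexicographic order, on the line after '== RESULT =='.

Progress:
  pre ⊆ S: {truck_at(t2,portB)} ⊆ S  — applicable
  S \ del = {in(p1,t3), pkg_at(p5,portB), truck_at(t3,whs1)}
  ∪ add   = {in(p1,t3), pkg_at(p5,portB), truck_at(t2,depot), truck_at(t3,whs1)}

== RESULT ==
["in(p1,t3)", "pkg_at(p5,portB)", "truck_at(t2,depot)", "truck_at(t3,whs1)"]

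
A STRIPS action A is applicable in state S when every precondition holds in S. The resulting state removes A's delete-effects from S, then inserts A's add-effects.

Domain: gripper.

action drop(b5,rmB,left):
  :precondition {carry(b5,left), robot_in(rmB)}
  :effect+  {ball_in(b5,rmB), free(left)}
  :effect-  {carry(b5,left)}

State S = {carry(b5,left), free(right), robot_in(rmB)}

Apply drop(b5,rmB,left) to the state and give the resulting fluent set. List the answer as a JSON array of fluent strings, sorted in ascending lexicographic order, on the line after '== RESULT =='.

Progress:
  pre ⊆ S: {carry(b5,left), robot_in(rmB)} ⊆ S  — applicable
  S \ del = {free(right), robot_in(rmB)}
  ∪ add   = {ball_in(b5,rmB), free(left), free(right), robot_in(rmB)}

== RESULT ==
["ball_in(b5,rmB)", "free(left)", "free(right)", "robot_in(rmB)"]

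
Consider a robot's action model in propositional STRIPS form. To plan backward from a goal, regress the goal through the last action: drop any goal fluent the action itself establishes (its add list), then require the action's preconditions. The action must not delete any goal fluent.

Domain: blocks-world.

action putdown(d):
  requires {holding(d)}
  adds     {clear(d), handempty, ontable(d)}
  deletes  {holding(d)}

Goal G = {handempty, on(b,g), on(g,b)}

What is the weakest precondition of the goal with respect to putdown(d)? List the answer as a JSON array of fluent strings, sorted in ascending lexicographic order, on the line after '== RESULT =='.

Compute (G \ add) ∪ pre:
  G ∩ del = {}  (empty — regression defined)
  G \ add = {handempty, on(b,g), on(g,b)} \ {clear(d), handempty, ontable(d)} = {on(b,g), on(g,b)}
  ∪ pre   = {on(b,g), on(g,b)} ∪ {holding(d)}
          = {holding(d), on(b,g), on(g,b)}

== RESULT ==
["holding(d)", "on(b,g)", "on(g,b)"]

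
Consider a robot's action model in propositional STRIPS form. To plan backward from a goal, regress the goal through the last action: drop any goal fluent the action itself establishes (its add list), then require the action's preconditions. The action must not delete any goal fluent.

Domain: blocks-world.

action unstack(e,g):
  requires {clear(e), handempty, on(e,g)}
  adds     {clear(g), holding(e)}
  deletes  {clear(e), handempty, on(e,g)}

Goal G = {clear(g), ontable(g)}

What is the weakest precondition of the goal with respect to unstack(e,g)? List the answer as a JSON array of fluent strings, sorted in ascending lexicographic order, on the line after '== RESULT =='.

Regress:
  G ∩ del = {}  (empty — regression defined)
  G \ add = {clear(g), ontable(g)} \ {clear(g), holding(e)} = {ontable(g)}
  ∪ pre   = {ontable(g)} ∪ {clear(e), handempty, on(e,g)}
          = {clear(e), handempty, on(e,g), ontable(g)}

== RESULT ==
["clear(e)", "handempty", "on(e,g)", "ontable(g)"]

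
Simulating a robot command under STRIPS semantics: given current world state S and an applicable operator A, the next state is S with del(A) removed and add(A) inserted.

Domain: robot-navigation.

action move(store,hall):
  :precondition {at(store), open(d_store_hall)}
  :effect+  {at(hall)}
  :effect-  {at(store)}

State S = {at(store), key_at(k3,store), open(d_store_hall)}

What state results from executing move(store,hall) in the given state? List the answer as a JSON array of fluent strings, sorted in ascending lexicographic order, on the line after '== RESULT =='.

Progress:
  pre ⊆ S: {at(store), open(d_store_hall)} ⊆ S  — applicable
  S \ del = {key_at(k3,store), open(d_store_hall)}
  ∪ add   = {at(hall), key_at(k3,store), open(d_store_hall)}

== RESULT ==
["at(hall)", "key_at(k3,store)", "open(d_store_hall)"]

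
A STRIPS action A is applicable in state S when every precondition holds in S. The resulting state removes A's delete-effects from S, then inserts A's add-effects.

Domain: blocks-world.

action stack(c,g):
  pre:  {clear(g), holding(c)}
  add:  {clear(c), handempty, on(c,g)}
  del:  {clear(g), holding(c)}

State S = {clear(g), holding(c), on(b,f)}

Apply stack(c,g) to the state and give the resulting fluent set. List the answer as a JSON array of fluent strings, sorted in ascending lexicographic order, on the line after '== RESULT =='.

Compute (S \ del) ∪ add:
  pre ⊆ S: {clear(g), holding(c)} ⊆ S  — applicable
  S \ del = {on(b,f)}
  ∪ add   = {clear(c), handempty, on(b,f), on(c,g)}

== RESULT ==
["clear(c)", "handempty", "on(b,f)", "on(c,g)"]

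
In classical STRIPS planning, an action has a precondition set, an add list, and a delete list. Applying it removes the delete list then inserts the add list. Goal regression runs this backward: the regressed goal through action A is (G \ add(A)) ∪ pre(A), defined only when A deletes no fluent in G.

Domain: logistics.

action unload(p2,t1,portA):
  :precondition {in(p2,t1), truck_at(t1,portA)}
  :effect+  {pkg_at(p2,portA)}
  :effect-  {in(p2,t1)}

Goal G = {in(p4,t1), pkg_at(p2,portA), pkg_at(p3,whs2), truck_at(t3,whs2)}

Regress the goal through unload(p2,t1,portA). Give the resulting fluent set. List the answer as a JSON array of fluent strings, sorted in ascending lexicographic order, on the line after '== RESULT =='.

Regress:
  G ∩ del = {}  (empty — regression defined)
  G \ add = {in(p4,t1), pkg_at(p2,portA), pkg_at(p3,whs2), truck_at(t3,whs2)} \ {pkg_at(p2,portA)} = {in(p4,t1), pkg_at(p3,whs2), truck_at(t3,whs2)}
  ∪ pre   = {in(p4,t1), pkg_at(p3,whs2), truck_at(t3,whs2)} ∪ {in(p2,t1), truck_at(t1,portA)}
          = {in(p2,t1), in(p4,t1), pkg_at(p3,whs2), truck_at(t1,portA), truck_at(t3,whs2)}

== RESULT ==
["in(p2,t1)", "in(p4,t1)", "pkg_at(p3,whs2)", "truck_at(t1,portA)", "truck_at(t3,whs2)"]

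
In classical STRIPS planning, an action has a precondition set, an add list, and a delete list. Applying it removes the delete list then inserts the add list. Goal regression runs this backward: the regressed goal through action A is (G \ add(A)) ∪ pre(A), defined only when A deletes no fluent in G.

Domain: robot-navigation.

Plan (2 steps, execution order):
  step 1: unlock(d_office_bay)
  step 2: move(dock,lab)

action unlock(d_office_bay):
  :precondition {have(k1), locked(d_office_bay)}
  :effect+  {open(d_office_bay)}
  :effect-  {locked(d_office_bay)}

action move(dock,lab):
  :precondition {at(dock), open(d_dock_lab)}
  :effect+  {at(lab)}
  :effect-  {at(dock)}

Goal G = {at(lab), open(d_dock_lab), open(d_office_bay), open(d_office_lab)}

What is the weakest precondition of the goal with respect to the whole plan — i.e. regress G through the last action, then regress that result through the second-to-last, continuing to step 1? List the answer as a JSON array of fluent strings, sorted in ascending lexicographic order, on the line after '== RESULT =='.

Regress step by step:
  through step 2 (move(dock,lab)): drop {at(lab)}, keep {open(d_dock_lab), open(d_office_bay), open(d_office_lab)}, require {at(dock), open(d_dock_lab)}
    → {at(dock), open(d_dock_lab), open(d_office_bay), open(d_office_lab)}
  through step 1 (unlock(d_office_bay)): drop {open(d_office_bay)}, keep {at(dock), open(d_dock_lab), open(d_office_lab)}, require {have(k1), locked(d_office_bay)}
    → {at(dock), have(k1), locked(d_office_bay), open(d_dock_lab), open(d_office_lab)}

== RESULT ==
["at(dock)", "have(k1)", "locked(d_office_bay)", "open(d_dock_lab)", "open(d_office_lab)"]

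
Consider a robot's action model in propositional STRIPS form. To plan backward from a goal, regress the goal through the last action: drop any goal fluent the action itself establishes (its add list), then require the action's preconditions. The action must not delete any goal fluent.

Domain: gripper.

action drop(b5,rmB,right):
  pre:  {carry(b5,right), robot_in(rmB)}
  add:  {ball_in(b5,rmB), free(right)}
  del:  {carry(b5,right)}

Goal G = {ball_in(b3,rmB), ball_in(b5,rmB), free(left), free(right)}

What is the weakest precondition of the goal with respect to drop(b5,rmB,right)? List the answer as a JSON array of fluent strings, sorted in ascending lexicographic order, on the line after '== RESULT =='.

Compute (G \ add) ∪ pre:
  G ∩ del = {}  (empty — regression defined)
  G \ add = {ball_in(b3,rmB), ball_in(b5,rmB), free(left), free(right)} \ {ball_in(b5,rmB), free(right)} = {ball_in(b3,rmB), free(left)}
  ∪ pre   = {ball_in(b3,rmB), free(left)} ∪ {carry(b5,right), robot_in(rmB)}
          = {ball_in(b3,rmB), carry(b5,right), free(left), robot_in(rmB)}

== RESULT ==
["ball_in(b3,rmB)", "carry(b5,right)", "free(left)", "robot_in(rmB)"]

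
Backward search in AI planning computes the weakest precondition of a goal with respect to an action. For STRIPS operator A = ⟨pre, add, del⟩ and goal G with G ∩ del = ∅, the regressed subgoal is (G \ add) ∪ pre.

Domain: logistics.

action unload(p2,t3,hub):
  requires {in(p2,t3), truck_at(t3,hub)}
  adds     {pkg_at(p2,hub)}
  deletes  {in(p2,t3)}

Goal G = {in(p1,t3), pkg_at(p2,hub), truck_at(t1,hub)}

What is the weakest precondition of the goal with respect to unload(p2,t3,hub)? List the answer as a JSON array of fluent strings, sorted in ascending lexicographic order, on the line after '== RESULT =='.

Regress:
  G ∩ del = {}  (empty — regression defined)
  G \ add = {in(p1,t3), pkg_at(p2,hub), truck_at(t1,hub)} \ {pkg_at(p2,hub)} = {in(p1,t3), truck_at(t1,hub)}
  ∪ pre   = {in(p1,t3), truck_at(t1,hub)} ∪ {in(p2,t3), truck_at(t3,hub)}
          = {in(p1,t3), in(p2,t3), truck_at(t1,hub), truck_at(t3,hub)}

== RESULT ==
["in(p1,t3)", "in(p2,t3)", "truck_at(t1,hub)", "truck_at(t3,hub)"]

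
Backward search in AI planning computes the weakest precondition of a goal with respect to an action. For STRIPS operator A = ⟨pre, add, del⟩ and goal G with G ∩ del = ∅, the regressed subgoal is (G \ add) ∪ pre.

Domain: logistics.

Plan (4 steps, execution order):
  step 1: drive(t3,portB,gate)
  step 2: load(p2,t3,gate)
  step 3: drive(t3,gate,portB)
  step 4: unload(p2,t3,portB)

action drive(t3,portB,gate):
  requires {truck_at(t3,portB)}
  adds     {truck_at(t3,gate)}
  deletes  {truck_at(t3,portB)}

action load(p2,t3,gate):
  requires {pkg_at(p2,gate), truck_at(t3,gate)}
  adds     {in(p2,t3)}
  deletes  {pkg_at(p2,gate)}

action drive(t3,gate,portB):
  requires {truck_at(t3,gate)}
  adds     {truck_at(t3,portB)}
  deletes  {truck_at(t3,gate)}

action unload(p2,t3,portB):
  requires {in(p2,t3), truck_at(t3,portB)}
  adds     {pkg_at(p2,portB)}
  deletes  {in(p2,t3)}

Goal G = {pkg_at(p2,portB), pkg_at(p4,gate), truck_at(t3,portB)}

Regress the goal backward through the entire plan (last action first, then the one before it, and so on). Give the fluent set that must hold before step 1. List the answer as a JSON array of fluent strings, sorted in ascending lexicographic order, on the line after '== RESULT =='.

Regress step by step:
  through step 4 (unload(p2,t3,portB)): drop {pkg_at(p2,portB)}, keep {pkg_at(p4,gate), truck_at(t3,portB)}, require {in(p2,t3), truck_at(t3,portB)}
    → {in(p2,t3), pkg_at(p4,gate), truck_at(t3,portB)}
  through step 3 (drive(t3,gate,portB)): drop {truck_at(t3,portB)}, keep {in(p2,t3), pkg_at(p4,gate)}, require {truck_at(t3,gate)}
    → {in(p2,t3), pkg_at(p4,gate), truck_at(t3,gate)}
  through step 2 (load(p2,t3,gate)): drop {in(p2,t3)}, keep {pkg_at(p4,gate), truck_at(t3,gate)}, require {pkg_at(p2,gate), truck_at(t3,gate)}
    → {pkg_at(p2,gate), pkg_at(p4,gate), truck_at(t3,gate)}
  through step 1 (drive(t3,portB,gate)): drop {truck_at(t3,gate)}, keep {pkg_at(p2,gate), pkg_at(p4,gate)}, require {truck_at(t3,portB)}
    → {pkg_at(p2,gate), pkg_at(p4,gate), truck_at(t3,portB)}

== RESULT ==
["pkg_at(p2,gate)", "pkg_at(p4,gate)", "truck_at(t3,portB)"]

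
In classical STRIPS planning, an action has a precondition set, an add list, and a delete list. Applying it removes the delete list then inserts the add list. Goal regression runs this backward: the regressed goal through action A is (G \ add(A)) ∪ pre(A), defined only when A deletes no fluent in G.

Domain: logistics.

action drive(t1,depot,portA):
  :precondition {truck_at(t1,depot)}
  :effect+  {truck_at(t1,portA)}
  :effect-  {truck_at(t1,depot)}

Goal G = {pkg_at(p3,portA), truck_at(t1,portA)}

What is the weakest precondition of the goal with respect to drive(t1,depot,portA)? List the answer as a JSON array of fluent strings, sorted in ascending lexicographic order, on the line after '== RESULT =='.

Compute (G \ add) ∪ pre:
  G ∩ del = {}  (empty — regression defined)
  G \ add = {pkg_at(p3,portA), truck_at(t1,portA)} \ {truck_at(t1,portA)} = {pkg_at(p3,portA)}
  ∪ pre   = {pkg_at(p3,portA)} ∪ {truck_at(t1,depot)}
          = {pkg_at(p3,portA), truck_at(t1,depot)}

== RESULT ==
["pkg_at(p3,portA)", "truck_at(t1,depot)"]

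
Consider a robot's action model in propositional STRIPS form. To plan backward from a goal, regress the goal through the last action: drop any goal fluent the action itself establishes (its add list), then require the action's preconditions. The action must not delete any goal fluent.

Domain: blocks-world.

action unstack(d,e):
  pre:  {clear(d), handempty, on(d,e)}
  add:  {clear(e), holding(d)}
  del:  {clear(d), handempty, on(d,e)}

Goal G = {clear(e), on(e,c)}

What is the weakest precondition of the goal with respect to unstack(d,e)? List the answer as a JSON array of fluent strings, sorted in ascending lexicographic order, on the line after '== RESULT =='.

Regress:
  G ∩ del = {}  (empty — regression defined)
  G \ add = {clear(e), on(e,c)} \ {clear(e), holding(d)} = {on(e,c)}
  ∪ pre   = {on(e,c)} ∪ {clear(d), handempty, on(d,e)}
          = {clear(d), handempty, on(d,e), on(e,c)}

== RESULT ==
["clear(d)", "handempty", "on(d,e)", "on(e,c)"]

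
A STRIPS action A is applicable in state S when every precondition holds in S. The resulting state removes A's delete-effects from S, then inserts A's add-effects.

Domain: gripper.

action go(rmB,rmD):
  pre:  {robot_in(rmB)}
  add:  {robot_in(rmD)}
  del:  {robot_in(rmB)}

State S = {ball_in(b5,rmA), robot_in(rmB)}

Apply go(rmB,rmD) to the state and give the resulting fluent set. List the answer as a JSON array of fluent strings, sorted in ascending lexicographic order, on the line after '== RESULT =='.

Compute (S \ del) ∪ add:
  pre ⊆ S: {robot_in(rmB)} ⊆ S  — applicable
  S \ del = {ball_in(b5,rmA)}
  ∪ add   = {ball_in(b5,rmA), robot_in(rmD)}

== RESULT ==
["ball_in(b5,rmA)", "robot_in(rmD)"]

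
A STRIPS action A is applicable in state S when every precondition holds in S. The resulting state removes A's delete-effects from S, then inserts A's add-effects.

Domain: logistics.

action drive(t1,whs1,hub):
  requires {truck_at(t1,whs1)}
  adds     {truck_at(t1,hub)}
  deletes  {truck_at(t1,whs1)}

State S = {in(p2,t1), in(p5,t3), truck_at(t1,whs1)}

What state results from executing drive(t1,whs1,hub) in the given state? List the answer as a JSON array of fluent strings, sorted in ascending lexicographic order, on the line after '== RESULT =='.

Progress:
  pre ⊆ S: {truck_at(t1,whs1)} ⊆ S  — applicable
  S \ del = {in(p2,t1), in(p5,t3)}
  ∪ add   = {in(p2,t1), in(p5,t3), truck_at(t1,hub)}

== RESULT ==
["in(p2,t1)", "in(p5,t3)", "truck_at(t1,hub)"]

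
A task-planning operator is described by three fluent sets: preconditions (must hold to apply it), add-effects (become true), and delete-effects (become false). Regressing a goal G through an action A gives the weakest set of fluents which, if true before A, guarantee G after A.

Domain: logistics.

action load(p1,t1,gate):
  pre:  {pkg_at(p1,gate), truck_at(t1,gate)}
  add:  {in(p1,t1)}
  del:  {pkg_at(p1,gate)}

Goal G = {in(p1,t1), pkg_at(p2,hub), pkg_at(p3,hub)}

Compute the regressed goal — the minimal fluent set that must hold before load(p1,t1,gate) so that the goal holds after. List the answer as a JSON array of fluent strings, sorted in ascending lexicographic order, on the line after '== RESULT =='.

Regress:
  G ∩ del = {}  (empty — regression defined)
  G \ add = {in(p1,t1), pkg_at(p2,hub), pkg_at(p3,hub)} \ {in(p1,t1)} = {pkg_at(p2,hub), pkg_at(p3,hub)}
  ∪ pre   = {pkg_at(p2,hub), pkg_at(p3,hub)} ∪ {pkg_at(p1,gate), truck_at(t1,gate)}
          = {pkg_at(p1,gate), pkg_at(p2,hub), pkg_at(p3,hub), truck_at(t1,gate)}

== RESULT ==
["pkg_at(p1,gate)", "pkg_at(p2,hub)", "pkg_at(p3,hub)", "truck_at(t1,gate)"]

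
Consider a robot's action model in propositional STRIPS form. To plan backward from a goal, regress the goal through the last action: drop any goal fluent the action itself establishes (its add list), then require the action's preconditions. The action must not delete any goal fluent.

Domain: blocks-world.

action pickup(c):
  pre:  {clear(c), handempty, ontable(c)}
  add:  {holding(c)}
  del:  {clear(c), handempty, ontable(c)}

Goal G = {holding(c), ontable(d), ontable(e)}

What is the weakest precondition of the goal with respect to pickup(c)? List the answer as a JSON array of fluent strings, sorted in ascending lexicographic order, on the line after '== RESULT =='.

Compute (G \ add) ∪ pre:
  G ∩ del = {}  (empty — regression defined)
  G \ add = {holding(c), ontable(d), ontable(e)} \ {holding(c)} = {ontable(d), ontable(e)}
  ∪ pre   = {ontable(d), ontable(e)} ∪ {clear(c), handempty, ontable(c)}
          = {clear(c), handempty, ontable(c), ontable(d), ontable(e)}

== RESULT ==
["clear(c)", "handempty", "ontable(c)", "ontable(d)", "ontable(e)"]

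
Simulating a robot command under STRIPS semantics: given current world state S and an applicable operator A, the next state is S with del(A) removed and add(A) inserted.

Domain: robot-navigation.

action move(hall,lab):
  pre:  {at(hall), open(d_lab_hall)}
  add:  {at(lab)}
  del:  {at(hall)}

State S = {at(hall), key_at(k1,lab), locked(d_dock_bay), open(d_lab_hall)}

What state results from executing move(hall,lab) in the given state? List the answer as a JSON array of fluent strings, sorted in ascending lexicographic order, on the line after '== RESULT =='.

Progress:
  pre ⊆ S: {at(hall), open(d_lab_hall)} ⊆ S  — applicable
  S \ del = {key_at(k1,lab), locked(d_dock_bay), open(d_lab_hall)}
  ∪ add   = {at(lab), key_at(k1,lab), locked(d_dock_bay), open(d_lab_hall)}

== RESULT ==
["at(lab)", "key_at(k1,lab)", "locked(d_dock_bay)", "open(d_lab_hall)"]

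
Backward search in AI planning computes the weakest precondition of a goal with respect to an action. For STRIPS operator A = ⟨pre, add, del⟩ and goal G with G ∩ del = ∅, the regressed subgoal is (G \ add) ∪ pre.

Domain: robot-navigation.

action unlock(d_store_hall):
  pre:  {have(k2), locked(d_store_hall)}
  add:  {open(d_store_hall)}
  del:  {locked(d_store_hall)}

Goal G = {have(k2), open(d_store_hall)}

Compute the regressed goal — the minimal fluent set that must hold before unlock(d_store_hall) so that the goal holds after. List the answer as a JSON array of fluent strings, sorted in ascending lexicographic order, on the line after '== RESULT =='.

Compute (G \ add) ∪ pre:
  G ∩ del = {}  (empty — regression defined)
  G \ add = {have(k2), open(d_store_hall)} \ {open(d_store_hall)} = {have(k2)}
  ∪ pre   = {have(k2)} ∪ {have(k2), locked(d_store_hall)}
          = {have(k2), locked(d_store_hall)}

== RESULT ==
["have(k2)", "locked(d_store_hall)"]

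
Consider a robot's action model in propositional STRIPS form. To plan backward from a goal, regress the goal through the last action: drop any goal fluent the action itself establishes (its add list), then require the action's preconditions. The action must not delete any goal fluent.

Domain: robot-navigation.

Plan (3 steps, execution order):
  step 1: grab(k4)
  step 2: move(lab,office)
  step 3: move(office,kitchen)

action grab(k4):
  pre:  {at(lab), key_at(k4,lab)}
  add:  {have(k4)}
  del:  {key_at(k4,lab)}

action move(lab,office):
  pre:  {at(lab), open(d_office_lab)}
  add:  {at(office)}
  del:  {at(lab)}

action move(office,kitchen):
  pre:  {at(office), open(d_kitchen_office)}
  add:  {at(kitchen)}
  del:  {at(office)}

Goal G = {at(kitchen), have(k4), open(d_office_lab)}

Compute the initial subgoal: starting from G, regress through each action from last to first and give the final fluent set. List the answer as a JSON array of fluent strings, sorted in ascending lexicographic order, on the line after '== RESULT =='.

Work backward from the goal:
  through step 3 (move(office,kitchen)): drop {at(kitchen)}, keep {have(k4), open(d_office_lab)}, require {at(office), open(d_kitchen_office)}
    → {at(office), have(k4), open(d_kitchen_office), open(d_office_lab)}
  through step 2 (move(lab,office)): drop {at(office)}, keep {have(k4), open(d_kitchen_office), open(d_office_lab)}, require {at(lab), open(d_office_lab)}
    → {at(lab), have(k4), open(d_kitchen_office), open(d_office_lab)}
  through step 1 (grab(k4)): drop {have(k4)}, keep {at(lab), open(d_kitchen_office), open(d_office_lab)}, require {at(lab), key_at(k4,lab)}
    → {at(lab), key_at(k4,lab), open(d_kitchen_office), open(d_office_lab)}

== RESULT ==
["at(lab)", "key_at(k4,lab)", "open(d_kitchen_office)", "open(d_office_lab)"]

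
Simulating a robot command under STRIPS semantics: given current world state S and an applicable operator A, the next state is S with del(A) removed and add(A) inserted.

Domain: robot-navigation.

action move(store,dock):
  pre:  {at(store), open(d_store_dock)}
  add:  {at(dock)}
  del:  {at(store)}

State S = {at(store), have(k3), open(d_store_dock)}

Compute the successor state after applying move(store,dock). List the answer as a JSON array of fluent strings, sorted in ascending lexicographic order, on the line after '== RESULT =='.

Compute (S \ del) ∪ add:
  pre ⊆ S: {at(store), open(d_store_dock)} ⊆ S  — applicable
  S \ del = {have(k3), open(d_store_dock)}
  ∪ add   = {at(dock), have(k3), open(d_store_dock)}

== RESULT ==
["at(dock)", "have(k3)", "open(d_store_dock)"]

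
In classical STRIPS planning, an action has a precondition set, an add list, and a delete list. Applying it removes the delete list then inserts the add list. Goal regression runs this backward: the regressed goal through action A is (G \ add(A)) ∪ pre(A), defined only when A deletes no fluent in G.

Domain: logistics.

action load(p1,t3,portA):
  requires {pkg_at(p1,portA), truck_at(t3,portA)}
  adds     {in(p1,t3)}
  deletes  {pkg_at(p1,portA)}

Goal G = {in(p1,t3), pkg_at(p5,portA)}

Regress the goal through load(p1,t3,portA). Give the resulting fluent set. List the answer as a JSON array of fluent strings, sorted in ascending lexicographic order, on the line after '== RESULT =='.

Regress:
  G ∩ del = {}  (empty — regression defined)
  G \ add = {in(p1,t3), pkg_at(p5,portA)} \ {in(p1,t3)} = {pkg_at(p5,portA)}
  ∪ pre   = {pkg_at(p5,portA)} ∪ {pkg_at(p1,portA), truck_at(t3,portA)}
          = {pkg_at(p1,portA), pkg_at(p5,portA), truck_at(t3,portA)}

== RESULT ==
["pkg_at(p1,portA)", "pkg_at(p5,portA)", "truck_at(t3,portA)"]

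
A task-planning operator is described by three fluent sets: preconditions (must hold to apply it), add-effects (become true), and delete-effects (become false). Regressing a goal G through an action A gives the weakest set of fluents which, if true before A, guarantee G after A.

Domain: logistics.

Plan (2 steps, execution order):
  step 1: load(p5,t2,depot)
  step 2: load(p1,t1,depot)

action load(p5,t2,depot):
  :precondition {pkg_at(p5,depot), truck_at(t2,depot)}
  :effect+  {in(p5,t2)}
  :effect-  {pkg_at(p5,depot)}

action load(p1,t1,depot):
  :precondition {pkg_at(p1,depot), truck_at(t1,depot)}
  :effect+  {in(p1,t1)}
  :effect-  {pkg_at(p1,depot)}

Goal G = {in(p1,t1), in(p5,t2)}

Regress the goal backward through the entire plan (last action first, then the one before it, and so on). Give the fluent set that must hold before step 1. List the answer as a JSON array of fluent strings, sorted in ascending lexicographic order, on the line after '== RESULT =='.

Work backward from the goal:
  through step 2 (load(p1,t1,depot)): drop {in(p1,t1)}, keep {in(p5,t2)}, require {pkg_at(p1,depot), truck_at(t1,depot)}
    → {in(p5,t2), pkg_at(p1,depot), truck_at(t1,depot)}
  through step 1 (load(p5,t2,depot)): drop {in(p5,t2)}, keep {pkg_at(p1,depot), truck_at(t1,depot)}, require {pkg_at(p5,depot), truck_at(t2,depot)}
    → {pkg_at(p1,depot), pkg_at(p5,depot), truck_at(t1,depot), truck_at(t2,depot)}

== RESULT ==
["pkg_at(p1,depot)", "pkg_at(p5,depot)", "truck_at(t1,depot)", "truck_at(t2,depot)"]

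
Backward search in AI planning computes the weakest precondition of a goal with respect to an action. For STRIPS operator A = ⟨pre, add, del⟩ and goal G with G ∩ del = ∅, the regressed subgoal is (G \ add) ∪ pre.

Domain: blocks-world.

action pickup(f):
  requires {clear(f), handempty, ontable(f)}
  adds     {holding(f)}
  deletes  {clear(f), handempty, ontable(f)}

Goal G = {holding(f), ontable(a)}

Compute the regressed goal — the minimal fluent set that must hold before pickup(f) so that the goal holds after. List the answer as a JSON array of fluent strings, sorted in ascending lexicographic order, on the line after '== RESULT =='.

Compute (G \ add) ∪ pre:
  G ∩ del = {}  (empty — regression defined)
  G \ add = {holding(f), ontable(a)} \ {holding(f)} = {ontable(a)}
  ∪ pre   = {ontable(a)} ∪ {clear(f), handempty, ontable(f)}
          = {clear(f), handempty, ontable(a), ontable(f)}

== RESULT ==
["clear(f)", "handempty", "ontable(a)", "ontable(f)"]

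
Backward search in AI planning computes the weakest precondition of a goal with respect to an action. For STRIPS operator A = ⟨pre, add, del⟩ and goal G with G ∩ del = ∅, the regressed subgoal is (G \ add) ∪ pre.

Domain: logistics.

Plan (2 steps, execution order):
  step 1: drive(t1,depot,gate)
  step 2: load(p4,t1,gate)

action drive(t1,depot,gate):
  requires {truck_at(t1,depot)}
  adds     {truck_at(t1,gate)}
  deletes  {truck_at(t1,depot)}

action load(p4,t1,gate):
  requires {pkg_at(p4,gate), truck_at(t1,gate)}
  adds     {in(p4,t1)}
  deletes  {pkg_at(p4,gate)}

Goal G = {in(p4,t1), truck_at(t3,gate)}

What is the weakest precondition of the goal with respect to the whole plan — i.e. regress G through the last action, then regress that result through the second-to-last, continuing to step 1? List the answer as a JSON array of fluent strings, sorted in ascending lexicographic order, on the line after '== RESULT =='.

Work backward from the goal:
  through step 2 (load(p4,t1,gate)): drop {in(p4,t1)}, keep {truck_at(t3,gate)}, require {pkg_at(p4,gate), truck_at(t1,gate)}
    → {pkg_at(p4,gate), truck_at(t1,gate), truck_at(t3,gate)}
  through step 1 (drive(t1,depot,gate)): drop {truck_at(t1,gate)}, keep {pkg_at(p4,gate), truck_at(t3,gate)}, require {truck_at(t1,depot)}
    → {pkg_at(p4,gate), truck_at(t1,depot), truck_at(t3,gate)}

== RESULT ==
["pkg_at(p4,gate)", "truck_at(t1,depot)", "truck_at(t3,gate)"]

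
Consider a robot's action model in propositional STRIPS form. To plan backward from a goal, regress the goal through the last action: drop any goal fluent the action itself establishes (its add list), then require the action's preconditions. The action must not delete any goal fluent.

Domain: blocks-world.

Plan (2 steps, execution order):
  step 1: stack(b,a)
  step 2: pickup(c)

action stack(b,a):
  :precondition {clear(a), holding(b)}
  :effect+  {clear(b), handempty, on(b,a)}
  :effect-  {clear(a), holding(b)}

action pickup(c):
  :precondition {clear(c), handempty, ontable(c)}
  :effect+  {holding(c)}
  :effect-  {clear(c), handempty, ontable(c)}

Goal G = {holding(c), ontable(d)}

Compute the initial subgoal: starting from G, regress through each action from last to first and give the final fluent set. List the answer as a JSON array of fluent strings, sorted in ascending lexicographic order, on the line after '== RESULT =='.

Regress step by step:
  through step 2 (pickup(c)): drop {holding(c)}, keep {ontable(d)}, require {clear(c), handempty, ontable(c)}
    → {clear(c), handempty, ontable(c), ontable(d)}
  through step 1 (stack(b,a)): drop {handempty}, keep {clear(c), ontable(c), ontable(d)}, require {clear(a), holding(b)}
    → {clear(a), clear(c), holding(b), ontable(c), ontable(d)}

== RESULT ==
["clear(a)", "clear(c)", "holding(b)", "ontable(c)", "ontable(d)"]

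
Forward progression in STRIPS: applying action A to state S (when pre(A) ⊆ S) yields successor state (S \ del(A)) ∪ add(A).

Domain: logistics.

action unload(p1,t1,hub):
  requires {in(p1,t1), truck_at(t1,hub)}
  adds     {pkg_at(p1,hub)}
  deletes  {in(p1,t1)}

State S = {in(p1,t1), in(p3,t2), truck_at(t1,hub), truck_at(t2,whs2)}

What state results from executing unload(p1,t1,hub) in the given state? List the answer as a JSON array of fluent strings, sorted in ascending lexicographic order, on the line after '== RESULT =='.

Compute (S \ del) ∪ add:
  pre ⊆ S: {in(p1,t1), truck_at(t1,hub)} ⊆ S  — applicable
  S \ del = {in(p3,t2), truck_at(t1,hub), truck_at(t2,whs2)}
  ∪ add   = {in(p3,t2), pkg_at(p1,hub), truck_at(t1,hub), truck_at(t2,whs2)}

== RESULT ==
["in(p3,t2)", "pkg_at(p1,hub)", "truck_at(t1,hub)", "truck_at(t2,whs2)"]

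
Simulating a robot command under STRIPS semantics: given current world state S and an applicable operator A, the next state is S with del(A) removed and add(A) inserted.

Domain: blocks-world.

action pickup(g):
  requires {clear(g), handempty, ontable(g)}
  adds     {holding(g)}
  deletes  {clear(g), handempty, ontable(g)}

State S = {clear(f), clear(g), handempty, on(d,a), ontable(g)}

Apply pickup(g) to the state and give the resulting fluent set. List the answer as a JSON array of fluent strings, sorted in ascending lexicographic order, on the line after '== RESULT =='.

Progress:
  pre ⊆ S: {clear(g), handempty, ontable(g)} ⊆ S  — applicable
  S \ del = {clear(f), on(d,a)}
  ∪ add   = {clear(f), holding(g), on(d,a)}

== RESULT ==
["clear(f)", "holding(g)", "on(d,a)"]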